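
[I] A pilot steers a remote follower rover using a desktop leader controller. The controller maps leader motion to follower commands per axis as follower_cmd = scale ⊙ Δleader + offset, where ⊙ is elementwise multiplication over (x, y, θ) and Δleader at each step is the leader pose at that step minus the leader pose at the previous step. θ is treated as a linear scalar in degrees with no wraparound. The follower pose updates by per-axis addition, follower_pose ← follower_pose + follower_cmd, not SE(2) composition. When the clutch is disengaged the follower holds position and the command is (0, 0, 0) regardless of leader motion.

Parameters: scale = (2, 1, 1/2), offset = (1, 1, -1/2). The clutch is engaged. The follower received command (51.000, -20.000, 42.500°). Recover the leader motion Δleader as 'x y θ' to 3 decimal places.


25.000 -21.000 86.000

axis x: (51.000 − 1) / (2) = 25.000
axis y: (-20.000 − 1) / (1) = -21.000
axis θ: (42.500 − -1/2) / (1/2) = 86.000


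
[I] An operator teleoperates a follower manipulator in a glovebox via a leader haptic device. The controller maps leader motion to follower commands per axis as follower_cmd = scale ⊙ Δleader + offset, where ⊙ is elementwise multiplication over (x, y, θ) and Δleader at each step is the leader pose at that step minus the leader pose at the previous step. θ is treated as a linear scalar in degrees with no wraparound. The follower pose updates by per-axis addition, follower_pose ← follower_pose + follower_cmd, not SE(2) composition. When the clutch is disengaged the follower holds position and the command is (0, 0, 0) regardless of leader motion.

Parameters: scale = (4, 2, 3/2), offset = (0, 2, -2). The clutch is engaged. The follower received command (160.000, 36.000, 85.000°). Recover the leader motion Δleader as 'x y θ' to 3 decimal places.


40.000 17.000 58.000

axis x: (160.000 − 0) / (4) = 40.000
axis y: (36.000 − 2) / (2) = 17.000
axis θ: (85.000 − -2) / (3/2) = 58.000


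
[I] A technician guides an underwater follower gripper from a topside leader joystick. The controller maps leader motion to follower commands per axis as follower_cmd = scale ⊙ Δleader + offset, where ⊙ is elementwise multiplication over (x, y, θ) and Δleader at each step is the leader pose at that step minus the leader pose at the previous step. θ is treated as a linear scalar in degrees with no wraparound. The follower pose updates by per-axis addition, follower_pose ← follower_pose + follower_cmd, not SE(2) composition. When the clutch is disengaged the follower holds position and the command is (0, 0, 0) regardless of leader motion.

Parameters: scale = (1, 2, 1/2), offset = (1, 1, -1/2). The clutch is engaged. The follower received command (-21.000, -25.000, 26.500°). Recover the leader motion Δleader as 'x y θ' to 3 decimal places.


-22.000 -13.000 54.000

axis x: (-21.000 − 1) / (1) = -22.000
axis y: (-25.000 − 1) / (2) = -13.000
axis θ: (26.500 − -1/2) / (1/2) = 54.000


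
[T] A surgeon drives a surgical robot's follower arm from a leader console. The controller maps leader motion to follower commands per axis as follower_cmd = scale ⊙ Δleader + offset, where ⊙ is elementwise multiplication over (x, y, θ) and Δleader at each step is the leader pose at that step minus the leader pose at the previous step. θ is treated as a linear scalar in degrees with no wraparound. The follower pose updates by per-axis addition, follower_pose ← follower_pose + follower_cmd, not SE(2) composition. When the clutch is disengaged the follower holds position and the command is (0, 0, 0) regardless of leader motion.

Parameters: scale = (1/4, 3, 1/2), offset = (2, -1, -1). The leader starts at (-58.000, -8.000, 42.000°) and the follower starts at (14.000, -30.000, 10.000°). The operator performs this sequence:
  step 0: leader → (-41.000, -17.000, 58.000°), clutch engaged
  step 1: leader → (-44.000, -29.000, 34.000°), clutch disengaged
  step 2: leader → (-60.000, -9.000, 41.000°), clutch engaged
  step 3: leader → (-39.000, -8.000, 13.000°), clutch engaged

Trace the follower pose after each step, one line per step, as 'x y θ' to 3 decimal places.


step 0: Δleader=(17.000, -9.000, 16.000°), engaged; cmd=(6.250, -28.000, 7.000°) → follower=(20.250, -58.000, 17.000°)
step 1: Δleader=(-3.000, -12.000, -24.000°), disengaged; cmd=(0,0,0) → follower holds at (20.250, -58.000, 17.000°)
step 2: Δleader=(-16.000, 20.000, 7.000°), engaged; cmd=(-2.000, 59.000, 2.500°) → follower=(18.250, 1.000, 19.500°)
step 3: Δleader=(21.000, 1.000, -28.000°), engaged; cmd=(7.250, 2.000, -15.000°) → follower=(25.500, 3.000, 4.500°)

20.250 -58.000 17.000
20.250 -58.000 17.000
18.250 1.000 19.500
25.500 3.000 4.500


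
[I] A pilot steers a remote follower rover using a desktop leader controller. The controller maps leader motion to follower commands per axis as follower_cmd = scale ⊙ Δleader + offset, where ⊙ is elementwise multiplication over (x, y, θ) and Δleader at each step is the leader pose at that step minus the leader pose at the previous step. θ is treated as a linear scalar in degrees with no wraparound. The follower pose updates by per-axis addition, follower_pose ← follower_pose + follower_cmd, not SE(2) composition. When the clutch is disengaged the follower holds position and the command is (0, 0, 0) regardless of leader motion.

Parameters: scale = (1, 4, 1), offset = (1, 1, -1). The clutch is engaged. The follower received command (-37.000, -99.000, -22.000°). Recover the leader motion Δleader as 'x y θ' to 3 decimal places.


axis x: (-37.000 − 1) / (1) = -38.000
axis y: (-99.000 − 1) / (4) = -25.000
axis θ: (-22.000 − -1) / (1) = -21.000

-38.000 -25.000 -21.000


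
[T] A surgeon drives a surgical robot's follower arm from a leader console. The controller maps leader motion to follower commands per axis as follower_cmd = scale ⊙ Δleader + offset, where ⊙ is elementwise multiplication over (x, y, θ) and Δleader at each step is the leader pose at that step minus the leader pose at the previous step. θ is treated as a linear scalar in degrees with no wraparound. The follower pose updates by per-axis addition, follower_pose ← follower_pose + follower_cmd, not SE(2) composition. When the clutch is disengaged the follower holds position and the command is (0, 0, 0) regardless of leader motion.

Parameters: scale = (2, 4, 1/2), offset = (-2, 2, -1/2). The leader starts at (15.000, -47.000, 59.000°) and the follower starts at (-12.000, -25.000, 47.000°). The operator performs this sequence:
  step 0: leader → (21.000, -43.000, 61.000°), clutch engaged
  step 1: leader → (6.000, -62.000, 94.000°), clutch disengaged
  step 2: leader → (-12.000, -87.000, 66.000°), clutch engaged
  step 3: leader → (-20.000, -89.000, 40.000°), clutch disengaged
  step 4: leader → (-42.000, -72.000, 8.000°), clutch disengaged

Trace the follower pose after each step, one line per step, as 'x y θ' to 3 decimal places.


-2.000 -7.000 47.500
-2.000 -7.000 47.500
-40.000 -105.000 33.000
-40.000 -105.000 33.000
-40.000 -105.000 33.000

step 0: Δleader=(6.000, 4.000, 2.000°), engaged; cmd=(10.000, 18.000, 0.500°) → follower=(-2.000, -7.000, 47.500°)
step 1: Δleader=(-15.000, -19.000, 33.000°), disengaged; cmd=(0,0,0) → follower holds at (-2.000, -7.000, 47.500°)
step 2: Δleader=(-18.000, -25.000, -28.000°), engaged; cmd=(-38.000, -98.000, -14.500°) → follower=(-40.000, -105.000, 33.000°)
step 3: Δleader=(-8.000, -2.000, -26.000°), disengaged; cmd=(0,0,0) → follower holds at (-40.000, -105.000, 33.000°)
step 4: Δleader=(-22.000, 17.000, -32.000°), disengaged; cmd=(0,0,0) → follower holds at (-40.000, -105.000, 33.000°)


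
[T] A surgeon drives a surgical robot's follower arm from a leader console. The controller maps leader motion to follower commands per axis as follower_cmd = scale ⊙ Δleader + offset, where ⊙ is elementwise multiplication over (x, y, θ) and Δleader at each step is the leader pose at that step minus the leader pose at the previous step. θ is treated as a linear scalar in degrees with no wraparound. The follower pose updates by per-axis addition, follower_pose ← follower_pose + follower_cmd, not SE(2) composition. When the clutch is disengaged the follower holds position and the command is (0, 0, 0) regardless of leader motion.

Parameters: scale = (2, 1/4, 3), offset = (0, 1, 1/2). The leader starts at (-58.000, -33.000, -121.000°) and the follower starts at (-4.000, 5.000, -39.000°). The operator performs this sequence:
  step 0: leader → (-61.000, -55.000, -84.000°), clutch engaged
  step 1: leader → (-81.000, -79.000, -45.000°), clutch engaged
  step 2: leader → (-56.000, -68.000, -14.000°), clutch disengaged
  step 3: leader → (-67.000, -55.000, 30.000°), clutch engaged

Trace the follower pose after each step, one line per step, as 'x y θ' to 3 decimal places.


step 0: Δleader=(-3.000, -22.000, 37.000°), engaged; cmd=(-6.000, -4.500, 111.500°) → follower=(-10.000, 0.500, 72.500°)
step 1: Δleader=(-20.000, -24.000, 39.000°), engaged; cmd=(-40.000, -5.000, 117.500°) → follower=(-50.000, -4.500, 190.000°)
step 2: Δleader=(25.000, 11.000, 31.000°), disengaged; cmd=(0,0,0) → follower holds at (-50.000, -4.500, 190.000°)
step 3: Δleader=(-11.000, 13.000, 44.000°), engaged; cmd=(-22.000, 4.250, 132.500°) → follower=(-72.000, -0.250, 322.500°)

-10.000 0.500 72.500
-50.000 -4.500 190.000
-50.000 -4.500 190.000
-72.000 -0.250 322.500


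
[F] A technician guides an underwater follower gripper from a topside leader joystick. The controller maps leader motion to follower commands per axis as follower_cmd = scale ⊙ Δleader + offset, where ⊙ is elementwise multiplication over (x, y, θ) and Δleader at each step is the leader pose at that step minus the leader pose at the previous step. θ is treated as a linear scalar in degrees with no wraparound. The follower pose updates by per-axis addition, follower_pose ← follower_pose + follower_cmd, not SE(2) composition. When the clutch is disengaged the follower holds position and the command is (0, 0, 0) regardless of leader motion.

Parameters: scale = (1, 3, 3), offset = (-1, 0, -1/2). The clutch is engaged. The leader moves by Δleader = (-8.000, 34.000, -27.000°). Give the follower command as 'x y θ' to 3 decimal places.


axis x: 1·-8.000 + -1 = -9.000
axis y: 3·34.000 + 0 = 102.000
axis θ: 3·-27.000 + -1/2 = -81.500

-9.000 102.000 -81.500


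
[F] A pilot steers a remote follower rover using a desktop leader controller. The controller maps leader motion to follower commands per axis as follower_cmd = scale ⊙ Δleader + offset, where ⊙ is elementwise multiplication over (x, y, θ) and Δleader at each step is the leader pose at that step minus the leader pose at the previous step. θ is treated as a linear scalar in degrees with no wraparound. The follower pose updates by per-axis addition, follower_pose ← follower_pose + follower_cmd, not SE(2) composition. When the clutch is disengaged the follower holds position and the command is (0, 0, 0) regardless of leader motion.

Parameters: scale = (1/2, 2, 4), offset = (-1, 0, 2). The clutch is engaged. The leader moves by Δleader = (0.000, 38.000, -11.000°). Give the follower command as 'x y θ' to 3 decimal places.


axis x: 1/2·0.000 + -1 = -1.000
axis y: 2·38.000 + 0 = 76.000
axis θ: 4·-11.000 + 2 = -42.000

-1.000 76.000 -42.000


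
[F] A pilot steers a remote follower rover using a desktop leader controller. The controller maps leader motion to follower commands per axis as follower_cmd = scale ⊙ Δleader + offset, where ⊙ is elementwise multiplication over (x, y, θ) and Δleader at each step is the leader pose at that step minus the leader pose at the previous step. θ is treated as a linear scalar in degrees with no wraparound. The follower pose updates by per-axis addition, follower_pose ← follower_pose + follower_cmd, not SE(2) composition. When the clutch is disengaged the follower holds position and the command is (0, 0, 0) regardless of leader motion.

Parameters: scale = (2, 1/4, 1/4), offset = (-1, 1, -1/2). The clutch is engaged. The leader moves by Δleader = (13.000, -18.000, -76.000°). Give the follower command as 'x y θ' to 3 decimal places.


axis x: 2·13.000 + -1 = 25.000
axis y: 1/4·-18.000 + 1 = -3.500
axis θ: 1/4·-76.000 + -1/2 = -19.500

25.000 -3.500 -19.500


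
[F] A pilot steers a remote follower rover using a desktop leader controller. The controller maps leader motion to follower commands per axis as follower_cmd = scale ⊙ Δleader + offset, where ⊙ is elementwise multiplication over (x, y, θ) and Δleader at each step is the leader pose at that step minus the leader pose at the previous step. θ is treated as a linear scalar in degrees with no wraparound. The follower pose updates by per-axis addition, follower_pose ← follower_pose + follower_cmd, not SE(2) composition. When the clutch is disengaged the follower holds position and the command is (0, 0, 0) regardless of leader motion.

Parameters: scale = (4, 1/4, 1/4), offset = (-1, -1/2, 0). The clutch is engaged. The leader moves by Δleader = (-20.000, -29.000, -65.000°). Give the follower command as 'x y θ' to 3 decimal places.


axis x: 4·-20.000 + -1 = -81.000
axis y: 1/4·-29.000 + -1/2 = -7.750
axis θ: 1/4·-65.000 + 0 = -16.250

-81.000 -7.750 -16.250


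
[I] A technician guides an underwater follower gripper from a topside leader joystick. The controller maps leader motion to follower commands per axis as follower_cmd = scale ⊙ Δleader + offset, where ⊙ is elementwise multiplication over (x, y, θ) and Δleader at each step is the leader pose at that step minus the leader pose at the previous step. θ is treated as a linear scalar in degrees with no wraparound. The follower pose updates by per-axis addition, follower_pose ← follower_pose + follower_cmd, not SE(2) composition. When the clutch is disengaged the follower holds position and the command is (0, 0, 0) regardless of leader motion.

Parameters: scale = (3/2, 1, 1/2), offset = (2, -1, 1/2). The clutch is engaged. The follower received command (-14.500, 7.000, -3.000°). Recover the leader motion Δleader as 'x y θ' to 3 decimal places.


-11.000 8.000 -7.000

axis x: (-14.500 − 2) / (3/2) = -11.000
axis y: (7.000 − -1) / (1) = 8.000
axis θ: (-3.000 − 1/2) / (1/2) = -7.000


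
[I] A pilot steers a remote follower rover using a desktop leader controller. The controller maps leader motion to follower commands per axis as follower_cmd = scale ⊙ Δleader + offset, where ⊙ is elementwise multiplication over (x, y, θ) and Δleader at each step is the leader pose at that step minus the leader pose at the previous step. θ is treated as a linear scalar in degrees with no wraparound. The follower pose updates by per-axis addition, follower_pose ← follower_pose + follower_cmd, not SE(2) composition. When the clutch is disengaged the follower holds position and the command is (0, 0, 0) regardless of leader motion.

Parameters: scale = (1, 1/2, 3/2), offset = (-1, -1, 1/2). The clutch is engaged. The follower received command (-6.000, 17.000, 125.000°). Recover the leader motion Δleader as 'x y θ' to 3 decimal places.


axis x: (-6.000 − -1) / (1) = -5.000
axis y: (17.000 − -1) / (1/2) = 36.000
axis θ: (125.000 − 1/2) / (3/2) = 83.000

-5.000 36.000 83.000


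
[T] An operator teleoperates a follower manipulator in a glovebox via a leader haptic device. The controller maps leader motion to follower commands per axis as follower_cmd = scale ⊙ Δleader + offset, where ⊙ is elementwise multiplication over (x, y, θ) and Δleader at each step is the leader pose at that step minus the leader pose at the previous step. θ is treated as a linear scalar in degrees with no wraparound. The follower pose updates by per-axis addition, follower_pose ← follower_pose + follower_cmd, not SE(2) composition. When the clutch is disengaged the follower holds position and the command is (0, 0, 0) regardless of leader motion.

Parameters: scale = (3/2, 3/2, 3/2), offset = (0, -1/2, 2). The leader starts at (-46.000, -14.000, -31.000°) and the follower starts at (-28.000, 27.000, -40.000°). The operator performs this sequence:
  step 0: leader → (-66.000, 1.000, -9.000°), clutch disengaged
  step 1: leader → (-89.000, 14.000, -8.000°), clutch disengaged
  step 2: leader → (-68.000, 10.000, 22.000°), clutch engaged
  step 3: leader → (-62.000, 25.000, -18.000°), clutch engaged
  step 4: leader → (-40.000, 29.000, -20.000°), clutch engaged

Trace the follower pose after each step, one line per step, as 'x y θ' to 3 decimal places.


step 0: Δleader=(-20.000, 15.000, 22.000°), disengaged; cmd=(0,0,0) → follower holds at (-28.000, 27.000, -40.000°)
step 1: Δleader=(-23.000, 13.000, 1.000°), disengaged; cmd=(0,0,0) → follower holds at (-28.000, 27.000, -40.000°)
step 2: Δleader=(21.000, -4.000, 30.000°), engaged; cmd=(31.500, -6.500, 47.000°) → follower=(3.500, 20.500, 7.000°)
step 3: Δleader=(6.000, 15.000, -40.000°), engaged; cmd=(9.000, 22.000, -58.000°) → follower=(12.500, 42.500, -51.000°)
step 4: Δleader=(22.000, 4.000, -2.000°), engaged; cmd=(33.000, 5.500, -1.000°) → follower=(45.500, 48.000, -52.000°)

-28.000 27.000 -40.000
-28.000 27.000 -40.000
3.500 20.500 7.000
12.500 42.500 -51.000
45.500 48.000 -52.000


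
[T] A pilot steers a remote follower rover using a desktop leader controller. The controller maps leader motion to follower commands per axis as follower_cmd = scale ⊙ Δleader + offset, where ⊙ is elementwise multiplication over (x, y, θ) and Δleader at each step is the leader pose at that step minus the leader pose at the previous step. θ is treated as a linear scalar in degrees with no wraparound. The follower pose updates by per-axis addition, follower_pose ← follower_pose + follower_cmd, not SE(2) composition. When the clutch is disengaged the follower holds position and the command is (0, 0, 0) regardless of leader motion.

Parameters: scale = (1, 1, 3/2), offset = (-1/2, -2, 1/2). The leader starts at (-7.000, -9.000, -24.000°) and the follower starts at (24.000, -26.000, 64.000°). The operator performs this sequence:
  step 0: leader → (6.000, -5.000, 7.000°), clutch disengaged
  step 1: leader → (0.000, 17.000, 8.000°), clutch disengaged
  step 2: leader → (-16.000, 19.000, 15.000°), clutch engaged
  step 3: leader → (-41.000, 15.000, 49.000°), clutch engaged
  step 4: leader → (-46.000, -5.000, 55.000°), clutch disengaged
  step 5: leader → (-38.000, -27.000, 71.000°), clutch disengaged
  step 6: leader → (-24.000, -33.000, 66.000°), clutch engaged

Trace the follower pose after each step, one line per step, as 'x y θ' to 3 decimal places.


step 0: Δleader=(13.000, 4.000, 31.000°), disengaged; cmd=(0,0,0) → follower holds at (24.000, -26.000, 64.000°)
step 1: Δleader=(-6.000, 22.000, 1.000°), disengaged; cmd=(0,0,0) → follower holds at (24.000, -26.000, 64.000°)
step 2: Δleader=(-16.000, 2.000, 7.000°), engaged; cmd=(-16.500, 0.000, 11.000°) → follower=(7.500, -26.000, 75.000°)
step 3: Δleader=(-25.000, -4.000, 34.000°), engaged; cmd=(-25.500, -6.000, 51.500°) → follower=(-18.000, -32.000, 126.500°)
step 4: Δleader=(-5.000, -20.000, 6.000°), disengaged; cmd=(0,0,0) → follower holds at (-18.000, -32.000, 126.500°)
step 5: Δleader=(8.000, -22.000, 16.000°), disengaged; cmd=(0,0,0) → follower holds at (-18.000, -32.000, 126.500°)
step 6: Δleader=(14.000, -6.000, -5.000°), engaged; cmd=(13.500, -8.000, -7.000°) → follower=(-4.500, -40.000, 119.500°)

24.000 -26.000 64.000
24.000 -26.000 64.000
7.500 -26.000 75.000
-18.000 -32.000 126.500
-18.000 -32.000 126.500
-18.000 -32.000 126.500
-4.500 -40.000 119.500


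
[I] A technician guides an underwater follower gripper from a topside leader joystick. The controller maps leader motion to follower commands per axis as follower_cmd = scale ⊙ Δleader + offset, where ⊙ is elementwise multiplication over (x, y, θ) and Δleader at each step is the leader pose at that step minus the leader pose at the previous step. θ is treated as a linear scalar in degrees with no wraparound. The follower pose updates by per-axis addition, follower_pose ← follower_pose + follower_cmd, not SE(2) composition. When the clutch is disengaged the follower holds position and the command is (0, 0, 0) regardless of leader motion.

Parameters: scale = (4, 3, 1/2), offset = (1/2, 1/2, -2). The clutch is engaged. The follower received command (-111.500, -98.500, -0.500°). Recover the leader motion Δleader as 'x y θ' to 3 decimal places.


axis x: (-111.500 − 1/2) / (4) = -28.000
axis y: (-98.500 − 1/2) / (3) = -33.000
axis θ: (-0.500 − -2) / (1/2) = 3.000

-28.000 -33.000 3.000


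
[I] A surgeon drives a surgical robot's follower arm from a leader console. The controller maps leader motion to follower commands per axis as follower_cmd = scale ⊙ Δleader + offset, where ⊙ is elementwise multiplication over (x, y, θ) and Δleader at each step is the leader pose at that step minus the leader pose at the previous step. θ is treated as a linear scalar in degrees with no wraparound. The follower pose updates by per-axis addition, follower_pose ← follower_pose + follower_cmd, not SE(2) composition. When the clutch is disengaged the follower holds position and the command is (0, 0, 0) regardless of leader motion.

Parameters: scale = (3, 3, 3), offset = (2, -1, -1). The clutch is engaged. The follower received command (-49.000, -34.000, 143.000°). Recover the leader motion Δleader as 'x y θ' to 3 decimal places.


axis x: (-49.000 − 2) / (3) = -17.000
axis y: (-34.000 − -1) / (3) = -11.000
axis θ: (143.000 − -1) / (3) = 48.000

-17.000 -11.000 48.000


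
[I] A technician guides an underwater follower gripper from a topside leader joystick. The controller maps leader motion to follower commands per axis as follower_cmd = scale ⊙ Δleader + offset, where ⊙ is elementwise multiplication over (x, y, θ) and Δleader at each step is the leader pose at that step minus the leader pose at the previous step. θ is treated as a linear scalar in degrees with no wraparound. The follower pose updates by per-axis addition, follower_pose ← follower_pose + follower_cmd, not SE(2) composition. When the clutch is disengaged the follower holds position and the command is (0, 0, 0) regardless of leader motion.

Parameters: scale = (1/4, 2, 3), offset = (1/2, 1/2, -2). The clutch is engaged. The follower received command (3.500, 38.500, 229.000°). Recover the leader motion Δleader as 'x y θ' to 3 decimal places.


12.000 19.000 77.000

axis x: (3.500 − 1/2) / (1/4) = 12.000
axis y: (38.500 − 1/2) / (2) = 19.000
axis θ: (229.000 − -2) / (3) = 77.000


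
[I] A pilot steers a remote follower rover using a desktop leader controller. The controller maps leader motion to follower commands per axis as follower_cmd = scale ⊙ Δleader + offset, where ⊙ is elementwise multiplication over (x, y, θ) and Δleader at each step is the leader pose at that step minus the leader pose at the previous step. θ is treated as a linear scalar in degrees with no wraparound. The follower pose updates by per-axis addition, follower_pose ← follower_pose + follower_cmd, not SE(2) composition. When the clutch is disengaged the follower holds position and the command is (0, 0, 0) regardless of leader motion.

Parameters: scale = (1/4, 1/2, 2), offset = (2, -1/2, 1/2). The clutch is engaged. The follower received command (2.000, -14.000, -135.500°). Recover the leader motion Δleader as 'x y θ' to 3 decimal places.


0.000 -27.000 -68.000

axis x: (2.000 − 2) / (1/4) = 0.000
axis y: (-14.000 − -1/2) / (1/2) = -27.000
axis θ: (-135.500 − 1/2) / (2) = -68.000


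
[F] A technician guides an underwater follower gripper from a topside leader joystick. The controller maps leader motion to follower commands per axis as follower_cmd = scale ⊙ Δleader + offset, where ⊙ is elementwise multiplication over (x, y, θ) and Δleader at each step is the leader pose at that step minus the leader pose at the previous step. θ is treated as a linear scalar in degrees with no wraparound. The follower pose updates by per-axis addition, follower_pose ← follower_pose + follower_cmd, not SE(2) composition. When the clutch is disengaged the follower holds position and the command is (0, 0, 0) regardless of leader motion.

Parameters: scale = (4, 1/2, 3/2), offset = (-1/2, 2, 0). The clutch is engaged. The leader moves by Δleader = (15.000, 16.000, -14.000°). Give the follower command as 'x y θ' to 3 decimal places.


axis x: 4·15.000 + -1/2 = 59.500
axis y: 1/2·16.000 + 2 = 10.000
axis θ: 3/2·-14.000 + 0 = -21.000

59.500 10.000 -21.000


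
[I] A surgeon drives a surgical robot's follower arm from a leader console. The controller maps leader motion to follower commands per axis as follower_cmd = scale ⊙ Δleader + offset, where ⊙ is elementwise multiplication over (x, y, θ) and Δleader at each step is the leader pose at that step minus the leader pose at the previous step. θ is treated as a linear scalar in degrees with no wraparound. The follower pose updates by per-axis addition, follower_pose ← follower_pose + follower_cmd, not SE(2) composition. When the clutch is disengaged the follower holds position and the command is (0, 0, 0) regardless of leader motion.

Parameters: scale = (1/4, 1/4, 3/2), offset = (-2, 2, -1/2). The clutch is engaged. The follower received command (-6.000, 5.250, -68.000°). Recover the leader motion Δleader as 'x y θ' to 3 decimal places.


axis x: (-6.000 − -2) / (1/4) = -16.000
axis y: (5.250 − 2) / (1/4) = 13.000
axis θ: (-68.000 − -1/2) / (3/2) = -45.000

-16.000 13.000 -45.000


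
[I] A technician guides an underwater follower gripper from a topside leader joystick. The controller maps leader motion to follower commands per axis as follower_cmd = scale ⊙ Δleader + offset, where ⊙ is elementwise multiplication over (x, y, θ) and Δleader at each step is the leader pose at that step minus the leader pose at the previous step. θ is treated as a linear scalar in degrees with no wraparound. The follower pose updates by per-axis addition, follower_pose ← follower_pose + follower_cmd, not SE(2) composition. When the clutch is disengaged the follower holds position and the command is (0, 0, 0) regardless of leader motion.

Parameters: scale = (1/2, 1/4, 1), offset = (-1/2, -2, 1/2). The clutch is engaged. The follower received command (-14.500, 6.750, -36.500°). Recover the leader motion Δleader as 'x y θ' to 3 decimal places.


axis x: (-14.500 − -1/2) / (1/2) = -28.000
axis y: (6.750 − -2) / (1/4) = 35.000
axis θ: (-36.500 − 1/2) / (1) = -37.000

-28.000 35.000 -37.000


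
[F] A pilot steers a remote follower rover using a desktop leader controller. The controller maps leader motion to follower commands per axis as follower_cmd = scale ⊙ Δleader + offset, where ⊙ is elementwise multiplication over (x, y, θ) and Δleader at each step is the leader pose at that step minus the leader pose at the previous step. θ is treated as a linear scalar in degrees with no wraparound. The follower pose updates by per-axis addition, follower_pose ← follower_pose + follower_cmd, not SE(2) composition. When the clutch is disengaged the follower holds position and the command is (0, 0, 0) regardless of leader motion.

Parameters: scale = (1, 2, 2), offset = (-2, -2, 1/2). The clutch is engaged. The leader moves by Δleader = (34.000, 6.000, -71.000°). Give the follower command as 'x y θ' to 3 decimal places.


32.000 10.000 -141.500

axis x: 1·34.000 + -2 = 32.000
axis y: 2·6.000 + -2 = 10.000
axis θ: 2·-71.000 + 1/2 = -141.500


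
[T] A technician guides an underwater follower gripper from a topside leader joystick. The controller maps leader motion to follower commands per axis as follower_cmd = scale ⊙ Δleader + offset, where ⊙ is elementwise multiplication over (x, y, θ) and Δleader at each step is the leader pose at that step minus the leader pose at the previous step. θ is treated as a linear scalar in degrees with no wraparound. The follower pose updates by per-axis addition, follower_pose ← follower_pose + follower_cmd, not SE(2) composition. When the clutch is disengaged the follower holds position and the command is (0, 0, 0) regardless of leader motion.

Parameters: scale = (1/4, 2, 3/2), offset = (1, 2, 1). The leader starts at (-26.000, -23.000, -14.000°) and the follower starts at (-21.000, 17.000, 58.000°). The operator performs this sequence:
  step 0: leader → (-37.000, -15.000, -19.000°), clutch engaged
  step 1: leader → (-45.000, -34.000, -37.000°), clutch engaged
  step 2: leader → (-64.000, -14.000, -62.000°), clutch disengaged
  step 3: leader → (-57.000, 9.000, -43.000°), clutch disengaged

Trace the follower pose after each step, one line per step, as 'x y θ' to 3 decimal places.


step 0: Δleader=(-11.000, 8.000, -5.000°), engaged; cmd=(-1.750, 18.000, -6.500°) → follower=(-22.750, 35.000, 51.500°)
step 1: Δleader=(-8.000, -19.000, -18.000°), engaged; cmd=(-1.000, -36.000, -26.000°) → follower=(-23.750, -1.000, 25.500°)
step 2: Δleader=(-19.000, 20.000, -25.000°), disengaged; cmd=(0,0,0) → follower holds at (-23.750, -1.000, 25.500°)
step 3: Δleader=(7.000, 23.000, 19.000°), disengaged; cmd=(0,0,0) → follower holds at (-23.750, -1.000, 25.500°)

-22.750 35.000 51.500
-23.750 -1.000 25.500
-23.750 -1.000 25.500
-23.750 -1.000 25.500


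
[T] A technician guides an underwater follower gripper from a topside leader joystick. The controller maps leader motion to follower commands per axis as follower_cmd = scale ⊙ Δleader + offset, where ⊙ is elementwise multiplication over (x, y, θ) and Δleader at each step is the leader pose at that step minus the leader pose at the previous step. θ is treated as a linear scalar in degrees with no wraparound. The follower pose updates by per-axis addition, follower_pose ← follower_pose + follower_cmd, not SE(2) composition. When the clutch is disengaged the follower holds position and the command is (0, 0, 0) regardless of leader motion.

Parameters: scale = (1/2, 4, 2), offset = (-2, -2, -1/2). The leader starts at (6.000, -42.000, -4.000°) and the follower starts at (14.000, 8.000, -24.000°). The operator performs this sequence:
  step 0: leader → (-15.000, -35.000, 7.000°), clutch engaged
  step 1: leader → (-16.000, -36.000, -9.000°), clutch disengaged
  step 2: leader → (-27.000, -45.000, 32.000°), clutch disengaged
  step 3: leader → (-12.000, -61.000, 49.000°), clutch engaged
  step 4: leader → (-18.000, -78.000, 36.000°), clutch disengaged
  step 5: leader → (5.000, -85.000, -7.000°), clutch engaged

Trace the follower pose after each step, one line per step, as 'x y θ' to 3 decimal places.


1.500 34.000 -2.500
1.500 34.000 -2.500
1.500 34.000 -2.500
7.000 -32.000 31.000
7.000 -32.000 31.000
16.500 -62.000 -55.500

step 0: Δleader=(-21.000, 7.000, 11.000°), engaged; cmd=(-12.500, 26.000, 21.500°) → follower=(1.500, 34.000, -2.500°)
step 1: Δleader=(-1.000, -1.000, -16.000°), disengaged; cmd=(0,0,0) → follower holds at (1.500, 34.000, -2.500°)
step 2: Δleader=(-11.000, -9.000, 41.000°), disengaged; cmd=(0,0,0) → follower holds at (1.500, 34.000, -2.500°)
step 3: Δleader=(15.000, -16.000, 17.000°), engaged; cmd=(5.500, -66.000, 33.500°) → follower=(7.000, -32.000, 31.000°)
step 4: Δleader=(-6.000, -17.000, -13.000°), disengaged; cmd=(0,0,0) → follower holds at (7.000, -32.000, 31.000°)
step 5: Δleader=(23.000, -7.000, -43.000°), engaged; cmd=(9.500, -30.000, -86.500°) → follower=(16.500, -62.000, -55.500°)


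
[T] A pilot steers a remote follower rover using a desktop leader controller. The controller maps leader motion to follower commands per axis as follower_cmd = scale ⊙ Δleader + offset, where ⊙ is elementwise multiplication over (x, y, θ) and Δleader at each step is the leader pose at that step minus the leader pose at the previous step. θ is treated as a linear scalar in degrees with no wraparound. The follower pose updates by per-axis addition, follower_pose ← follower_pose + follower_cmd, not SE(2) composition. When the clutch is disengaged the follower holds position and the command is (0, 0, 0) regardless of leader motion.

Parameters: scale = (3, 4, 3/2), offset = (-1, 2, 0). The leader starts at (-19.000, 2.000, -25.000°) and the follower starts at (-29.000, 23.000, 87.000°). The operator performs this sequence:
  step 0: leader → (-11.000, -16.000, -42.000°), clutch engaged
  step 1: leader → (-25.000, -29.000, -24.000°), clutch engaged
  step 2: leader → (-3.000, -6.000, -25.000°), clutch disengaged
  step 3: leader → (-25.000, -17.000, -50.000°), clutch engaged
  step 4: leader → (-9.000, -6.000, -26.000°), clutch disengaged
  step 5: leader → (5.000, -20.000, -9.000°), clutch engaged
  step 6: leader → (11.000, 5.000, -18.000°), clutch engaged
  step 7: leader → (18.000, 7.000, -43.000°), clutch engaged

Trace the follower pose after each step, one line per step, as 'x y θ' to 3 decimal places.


step 0: Δleader=(8.000, -18.000, -17.000°), engaged; cmd=(23.000, -70.000, -25.500°) → follower=(-6.000, -47.000, 61.500°)
step 1: Δleader=(-14.000, -13.000, 18.000°), engaged; cmd=(-43.000, -50.000, 27.000°) → follower=(-49.000, -97.000, 88.500°)
step 2: Δleader=(22.000, 23.000, -1.000°), disengaged; cmd=(0,0,0) → follower holds at (-49.000, -97.000, 88.500°)
step 3: Δleader=(-22.000, -11.000, -25.000°), engaged; cmd=(-67.000, -42.000, -37.500°) → follower=(-116.000, -139.000, 51.000°)
step 4: Δleader=(16.000, 11.000, 24.000°), disengaged; cmd=(0,0,0) → follower holds at (-116.000, -139.000, 51.000°)
step 5: Δleader=(14.000, -14.000, 17.000°), engaged; cmd=(41.000, -54.000, 25.500°) → follower=(-75.000, -193.000, 76.500°)
step 6: Δleader=(6.000, 25.000, -9.000°), engaged; cmd=(17.000, 102.000, -13.500°) → follower=(-58.000, -91.000, 63.000°)
step 7: Δleader=(7.000, 2.000, -25.000°), engaged; cmd=(20.000, 10.000, -37.500°) → follower=(-38.000, -81.000, 25.500°)

-6.000 -47.000 61.500
-49.000 -97.000 88.500
-49.000 -97.000 88.500
-116.000 -139.000 51.000
-116.000 -139.000 51.000
-75.000 -193.000 76.500
-58.000 -91.000 63.000
-38.000 -81.000 25.500


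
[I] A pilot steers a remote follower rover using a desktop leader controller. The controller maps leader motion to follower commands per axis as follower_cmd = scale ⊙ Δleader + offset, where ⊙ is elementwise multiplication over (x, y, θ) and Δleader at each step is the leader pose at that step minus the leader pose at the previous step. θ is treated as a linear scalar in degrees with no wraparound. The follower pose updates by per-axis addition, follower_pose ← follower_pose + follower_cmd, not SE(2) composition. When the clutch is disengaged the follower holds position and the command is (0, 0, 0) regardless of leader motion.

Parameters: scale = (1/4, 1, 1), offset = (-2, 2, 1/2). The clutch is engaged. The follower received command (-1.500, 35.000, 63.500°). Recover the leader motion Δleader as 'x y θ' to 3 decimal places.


2.000 33.000 63.000

axis x: (-1.500 − -2) / (1/4) = 2.000
axis y: (35.000 − 2) / (1) = 33.000
axis θ: (63.500 − 1/2) / (1) = 63.000


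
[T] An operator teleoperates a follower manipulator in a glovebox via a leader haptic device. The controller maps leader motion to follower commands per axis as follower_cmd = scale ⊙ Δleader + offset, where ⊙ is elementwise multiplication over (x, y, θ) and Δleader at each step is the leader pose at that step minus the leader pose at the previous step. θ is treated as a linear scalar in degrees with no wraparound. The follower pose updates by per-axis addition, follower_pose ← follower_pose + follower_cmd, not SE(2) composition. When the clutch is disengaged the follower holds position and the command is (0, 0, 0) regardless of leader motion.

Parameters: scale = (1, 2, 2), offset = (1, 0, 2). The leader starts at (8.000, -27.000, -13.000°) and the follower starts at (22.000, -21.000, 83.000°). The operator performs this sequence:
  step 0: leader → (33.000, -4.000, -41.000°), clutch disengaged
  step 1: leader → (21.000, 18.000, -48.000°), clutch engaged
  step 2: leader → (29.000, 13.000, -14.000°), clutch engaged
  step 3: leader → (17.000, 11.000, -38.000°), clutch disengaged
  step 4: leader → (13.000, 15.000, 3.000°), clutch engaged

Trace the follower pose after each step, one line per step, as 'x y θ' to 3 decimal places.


step 0: Δleader=(25.000, 23.000, -28.000°), disengaged; cmd=(0,0,0) → follower holds at (22.000, -21.000, 83.000°)
step 1: Δleader=(-12.000, 22.000, -7.000°), engaged; cmd=(-11.000, 44.000, -12.000°) → follower=(11.000, 23.000, 71.000°)
step 2: Δleader=(8.000, -5.000, 34.000°), engaged; cmd=(9.000, -10.000, 70.000°) → follower=(20.000, 13.000, 141.000°)
step 3: Δleader=(-12.000, -2.000, -24.000°), disengaged; cmd=(0,0,0) → follower holds at (20.000, 13.000, 141.000°)
step 4: Δleader=(-4.000, 4.000, 41.000°), engaged; cmd=(-3.000, 8.000, 84.000°) → follower=(17.000, 21.000, 225.000°)

22.000 -21.000 83.000
11.000 23.000 71.000
20.000 13.000 141.000
20.000 13.000 141.000
17.000 21.000 225.000


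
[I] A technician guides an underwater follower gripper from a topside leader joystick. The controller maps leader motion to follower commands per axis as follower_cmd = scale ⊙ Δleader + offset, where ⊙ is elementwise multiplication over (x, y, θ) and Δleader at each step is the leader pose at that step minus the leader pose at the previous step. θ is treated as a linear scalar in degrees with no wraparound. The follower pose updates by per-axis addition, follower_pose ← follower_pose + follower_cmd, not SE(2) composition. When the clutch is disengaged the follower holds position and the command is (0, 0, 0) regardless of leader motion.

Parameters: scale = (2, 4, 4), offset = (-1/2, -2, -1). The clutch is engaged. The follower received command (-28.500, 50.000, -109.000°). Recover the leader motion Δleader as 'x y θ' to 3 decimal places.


-14.000 13.000 -27.000

axis x: (-28.500 − -1/2) / (2) = -14.000
axis y: (50.000 − -2) / (4) = 13.000
axis θ: (-109.000 − -1) / (4) = -27.000


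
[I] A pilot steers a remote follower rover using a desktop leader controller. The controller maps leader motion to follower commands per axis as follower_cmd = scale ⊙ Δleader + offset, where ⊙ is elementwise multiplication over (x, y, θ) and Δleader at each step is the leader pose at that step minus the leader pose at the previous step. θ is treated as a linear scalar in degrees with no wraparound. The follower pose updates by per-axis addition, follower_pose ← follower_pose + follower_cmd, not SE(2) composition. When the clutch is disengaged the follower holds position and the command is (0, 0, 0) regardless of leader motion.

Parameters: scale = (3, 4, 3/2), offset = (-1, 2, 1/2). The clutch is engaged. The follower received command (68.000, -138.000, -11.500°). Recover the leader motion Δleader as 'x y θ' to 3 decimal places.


23.000 -35.000 -8.000

axis x: (68.000 − -1) / (3) = 23.000
axis y: (-138.000 − 2) / (4) = -35.000
axis θ: (-11.500 − 1/2) / (3/2) = -8.000


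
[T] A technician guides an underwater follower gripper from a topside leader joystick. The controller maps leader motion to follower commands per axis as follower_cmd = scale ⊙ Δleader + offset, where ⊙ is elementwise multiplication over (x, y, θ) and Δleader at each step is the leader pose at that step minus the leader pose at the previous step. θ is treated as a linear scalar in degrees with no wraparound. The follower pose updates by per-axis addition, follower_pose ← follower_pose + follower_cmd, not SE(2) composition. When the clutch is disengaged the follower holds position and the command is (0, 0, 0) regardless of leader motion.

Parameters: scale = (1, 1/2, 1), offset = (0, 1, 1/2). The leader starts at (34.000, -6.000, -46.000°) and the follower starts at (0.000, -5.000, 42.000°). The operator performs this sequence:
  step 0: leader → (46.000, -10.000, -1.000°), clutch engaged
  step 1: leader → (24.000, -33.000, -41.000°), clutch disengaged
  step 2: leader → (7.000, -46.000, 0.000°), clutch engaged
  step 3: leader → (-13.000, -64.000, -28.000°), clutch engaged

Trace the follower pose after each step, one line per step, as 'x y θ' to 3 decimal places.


step 0: Δleader=(12.000, -4.000, 45.000°), engaged; cmd=(12.000, -1.000, 45.500°) → follower=(12.000, -6.000, 87.500°)
step 1: Δleader=(-22.000, -23.000, -40.000°), disengaged; cmd=(0,0,0) → follower holds at (12.000, -6.000, 87.500°)
step 2: Δleader=(-17.000, -13.000, 41.000°), engaged; cmd=(-17.000, -5.500, 41.500°) → follower=(-5.000, -11.500, 129.000°)
step 3: Δleader=(-20.000, -18.000, -28.000°), engaged; cmd=(-20.000, -8.000, -27.500°) → follower=(-25.000, -19.500, 101.500°)

12.000 -6.000 87.500
12.000 -6.000 87.500
-5.000 -11.500 129.000
-25.000 -19.500 101.500
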